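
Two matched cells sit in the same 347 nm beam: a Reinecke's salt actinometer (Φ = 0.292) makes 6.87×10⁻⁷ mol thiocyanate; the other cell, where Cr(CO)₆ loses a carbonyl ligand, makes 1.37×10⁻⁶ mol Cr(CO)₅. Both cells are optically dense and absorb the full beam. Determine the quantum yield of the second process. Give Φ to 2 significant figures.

Photons absorbed by the actinometer: 6.87×10⁻⁷ / 0.292 = 2.353×10⁻⁶ mol.
Φ(unknown) = 1.37×10⁻⁶ / 2.353×10⁻⁶ = 0.58.

Φ = 0.58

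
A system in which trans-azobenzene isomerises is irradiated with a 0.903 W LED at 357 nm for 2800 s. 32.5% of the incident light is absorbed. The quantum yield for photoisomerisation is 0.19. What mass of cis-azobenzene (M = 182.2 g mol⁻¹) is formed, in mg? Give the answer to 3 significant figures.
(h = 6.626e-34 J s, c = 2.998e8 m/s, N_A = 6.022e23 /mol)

84.9 mg

Photon energy at 357 nm: hc/λ = (6.626e-34)(2.998e8)/(357e-9) = 5.564e-19 J.
Energy delivered: (0.903 W)(2800 s) = 2528 J.
Photons incident: 2528 / 5.564e-19 = 4.543e21, i.e. 4.543e21/6.022e23 = 0.007544 mol.
Photons absorbed: 0.325 × 0.007544 = 0.002452 mol.
Product: Φ × n_abs = 0.19 × 0.002452 = 4.659e-4 mol.
Mass: 4.659e-4 × 182.2 = 0.08489 g = 84.9 mg.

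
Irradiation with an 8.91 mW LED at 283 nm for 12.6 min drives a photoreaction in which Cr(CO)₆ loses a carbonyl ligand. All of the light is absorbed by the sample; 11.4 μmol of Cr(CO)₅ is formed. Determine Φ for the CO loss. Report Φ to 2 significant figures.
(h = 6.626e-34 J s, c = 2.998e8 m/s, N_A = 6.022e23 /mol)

Product: 11.4 μmol = 1.14e-5 mol.
Photon energy at 283 nm: hc/λ = (6.626e-34)(2.998e8)/(283e-9) = 7.019e-19 J.
Energy delivered: (8.91 mW)(756 s) = 6.736 J.
Photons incident: 6.736 / 7.019e-19 = 9.597e18, i.e. 9.597e18/6.022e23 = 1.594e-5 mol.
Φ = 1.14e-5 mol / 1.594e-5 mol photons = 0.72.

Φ = 0.72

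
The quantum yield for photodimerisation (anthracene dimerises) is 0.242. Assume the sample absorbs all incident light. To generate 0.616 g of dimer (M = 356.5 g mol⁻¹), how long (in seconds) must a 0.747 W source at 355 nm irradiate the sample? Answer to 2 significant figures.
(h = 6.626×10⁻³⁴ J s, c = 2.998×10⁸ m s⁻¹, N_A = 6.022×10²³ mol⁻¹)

Product: 0.616 g / 356.5 g mol⁻¹ = 0.001728 mol.
Photons that must be absorbed: 0.001728 / 0.242 = 0.007140 mol.
Photon energy: hc/λ = 5.596×10⁻¹⁹ J; per mole, 3.370×10⁵ J mol⁻¹.
Energy required: 0.007140 × 3.370×10⁵ = 2406 J.
Time: 2406 J / 0.747 W = 3200 s.

t ≈ 3200 s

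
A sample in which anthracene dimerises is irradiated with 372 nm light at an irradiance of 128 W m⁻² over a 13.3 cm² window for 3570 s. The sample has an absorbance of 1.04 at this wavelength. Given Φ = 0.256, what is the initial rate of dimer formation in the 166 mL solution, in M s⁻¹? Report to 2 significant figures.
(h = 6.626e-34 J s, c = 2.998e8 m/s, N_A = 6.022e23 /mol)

Photon energy at 372 nm: hc/λ = (6.626e-34)(2.998e8)/(372e-9) = 5.340e-19 J.
Energy delivered: (128 W m⁻²)(13.3e-4 m²)(3570 s) = 607.8 J.
Photons incident: 607.8 / 5.340e-19 = 1.138e21, i.e. 1.138e21/6.022e23 = 0.001890 mol.
Fraction absorbed: 1 − 10^(−1.04) = 0.9088.
Photons absorbed: 0.9088 × 0.001890 = 0.001718 mol.
Product formed: 0.256 × 0.001718 = 4.398e-4 mol.
Rate: 4.398e-4 mol / (3570 s × 0.166 L) = 7.4e-7 M s⁻¹.

7.4e-7 M s⁻¹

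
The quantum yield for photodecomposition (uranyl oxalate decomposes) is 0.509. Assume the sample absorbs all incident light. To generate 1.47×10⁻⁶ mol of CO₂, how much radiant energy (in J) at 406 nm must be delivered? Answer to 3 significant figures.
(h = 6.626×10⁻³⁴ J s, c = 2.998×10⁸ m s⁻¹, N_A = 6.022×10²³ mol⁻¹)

Photons that must be absorbed: 1.47×10⁻⁶ / 0.509 = 2.888×10⁻⁶ mol.
Photon energy: hc/λ = 4.893×10⁻¹⁹ J; per mole, 2.947×10⁵ J mol⁻¹.
Energy required: 2.888×10⁻⁶ × 2.947×10⁵ = 0.851 J.

0.851 J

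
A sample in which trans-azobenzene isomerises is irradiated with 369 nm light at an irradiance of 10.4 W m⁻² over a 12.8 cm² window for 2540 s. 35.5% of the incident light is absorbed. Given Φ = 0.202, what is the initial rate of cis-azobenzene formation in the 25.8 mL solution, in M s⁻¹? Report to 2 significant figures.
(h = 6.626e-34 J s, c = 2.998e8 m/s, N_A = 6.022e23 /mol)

1.1e-7 M s⁻¹

Photon energy at 369 nm: hc/λ = (6.626e-34)(2.998e8)/(369e-9) = 5.383e-19 J.
Energy delivered: (10.4 W m⁻²)(12.8e-4 m²)(2540 s) = 33.81 J.
Photons incident: 33.81 / 5.383e-19 = 6.281e19, i.e. 6.281e19/6.022e23 = 1.043e-4 mol.
Photons absorbed: 0.355 × 1.043e-4 = 3.703e-5 mol.
Product formed: 0.202 × 3.703e-5 = 7.480e-6 mol.
Rate: 7.480e-6 mol / (2540 s × 0.0258 L) = 1.1e-7 M s⁻¹.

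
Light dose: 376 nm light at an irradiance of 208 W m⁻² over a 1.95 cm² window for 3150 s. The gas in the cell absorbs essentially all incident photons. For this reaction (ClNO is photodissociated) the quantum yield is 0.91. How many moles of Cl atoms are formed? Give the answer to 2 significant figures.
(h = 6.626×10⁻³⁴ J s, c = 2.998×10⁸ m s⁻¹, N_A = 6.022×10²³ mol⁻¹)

3.7×10⁻⁴ mol

Photon energy at 376 nm: hc/λ = (6.626×10⁻³⁴)(2.998×10⁸)/(376×10⁻⁹) = 5.283×10⁻¹⁹ J.
Energy delivered: (208 W m⁻²)(1.95×10⁻⁴ m²)(3150 s) = 127.8 J.
Photons incident: 127.8 / 5.283×10⁻¹⁹ = 2.419×10²⁰, i.e. 2.419×10²⁰/6.022×10²³ = 4.017×10⁻⁴ mol.
Product: Φ × n_abs = 0.91 × 4.017×10⁻⁴ = 3.655×10⁻⁴ mol.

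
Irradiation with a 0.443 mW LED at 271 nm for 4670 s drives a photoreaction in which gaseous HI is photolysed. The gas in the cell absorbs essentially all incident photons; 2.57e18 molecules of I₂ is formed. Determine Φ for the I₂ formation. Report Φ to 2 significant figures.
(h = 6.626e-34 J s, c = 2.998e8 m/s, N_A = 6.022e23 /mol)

Φ = 0.91

Product: 2.57e18 / 6.022e23 = 4.268e-6 mol.
Photon energy at 271 nm: hc/λ = (6.626e-34)(2.998e8)/(271e-9) = 7.330e-19 J.
Energy delivered: (0.443 mW)(4670 s) = 2.069 J.
Photons incident: 2.069 / 7.330e-19 = 2.823e18, i.e. 2.823e18/6.022e23 = 4.688e-6 mol.
Φ = 4.268e-6 mol / 4.688e-6 mol photons = 0.91.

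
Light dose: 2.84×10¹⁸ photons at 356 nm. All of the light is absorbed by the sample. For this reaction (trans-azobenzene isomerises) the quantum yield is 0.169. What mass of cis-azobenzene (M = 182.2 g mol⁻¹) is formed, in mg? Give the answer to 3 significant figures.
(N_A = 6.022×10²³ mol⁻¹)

Moles of photons: 2.84×10¹⁸ / 6.022×10²³ = 4.716×10⁻⁶ mol.
Product: Φ × n_abs = 0.169 × 4.716×10⁻⁶ = 7.970×10⁻⁷ mol.
Mass: 7.970×10⁻⁷ × 182.2 = 1.452×10⁻⁴ g = 0.145 mg.

0.145 mg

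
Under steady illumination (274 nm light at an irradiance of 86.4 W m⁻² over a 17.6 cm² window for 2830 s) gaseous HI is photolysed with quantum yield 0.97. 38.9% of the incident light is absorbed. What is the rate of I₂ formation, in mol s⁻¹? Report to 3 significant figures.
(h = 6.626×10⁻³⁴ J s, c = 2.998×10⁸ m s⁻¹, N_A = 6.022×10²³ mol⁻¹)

Photon energy at 274 nm: hc/λ = (6.626×10⁻³⁴)(2.998×10⁸)/(274×10⁻⁹) = 7.250×10⁻¹⁹ J.
Energy delivered: (86.4 W m⁻²)(17.6×10⁻⁴ m²)(2830 s) = 430.3 J.
Photons incident: 430.3 / 7.250×10⁻¹⁹ = 5.935×10²⁰, i.e. 5.935×10²⁰/6.022×10²³ = 9.856×10⁻⁴ mol.
Photons absorbed: 0.389 × 9.856×10⁻⁴ = 3.834×10⁻⁴ mol.
Product formed: 0.97 × 3.834×10⁻⁴ = 3.719×10⁻⁴ mol.
Rate: 3.719×10⁻⁴ / 2830 s = 1.31×10⁻⁷ mol s⁻¹.

1.31×10⁻⁷ mol s⁻¹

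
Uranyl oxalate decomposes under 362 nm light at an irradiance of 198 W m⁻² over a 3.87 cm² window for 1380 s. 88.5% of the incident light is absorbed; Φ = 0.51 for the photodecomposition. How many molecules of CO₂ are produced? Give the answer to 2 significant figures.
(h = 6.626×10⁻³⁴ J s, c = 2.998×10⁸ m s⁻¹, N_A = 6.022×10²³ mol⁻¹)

8.7×10¹⁹ molecules

Photon energy at 362 nm: hc/λ = (6.626×10⁻³⁴)(2.998×10⁸)/(362×10⁻⁹) = 5.487×10⁻¹⁹ J.
Energy delivered: (198 W m⁻²)(3.87×10⁻⁴ m²)(1380 s) = 105.7 J.
Photons incident: 105.7 / 5.487×10⁻¹⁹ = 1.926×10²⁰, i.e. 1.926×10²⁰/6.022×10²³ = 3.198×10⁻⁴ mol.
Photons absorbed: 0.885 × 3.198×10⁻⁴ = 2.830×10⁻⁴ mol.
Product: Φ × n_abs = 0.51 × 2.830×10⁻⁴ = 1.443×10⁻⁴ mol.
As a count: 1.443×10⁻⁴ × 6.022×10²³ = 8.7×10¹⁹.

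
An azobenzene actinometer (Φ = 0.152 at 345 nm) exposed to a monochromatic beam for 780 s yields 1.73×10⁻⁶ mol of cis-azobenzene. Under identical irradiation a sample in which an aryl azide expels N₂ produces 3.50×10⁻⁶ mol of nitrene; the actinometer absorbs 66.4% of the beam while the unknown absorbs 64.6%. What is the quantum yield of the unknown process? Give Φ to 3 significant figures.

Photons absorbed by the actinometer: 1.73×10⁻⁶ / 0.152 = 1.138×10⁻⁵ mol.
Incident flux: 1.138×10⁻⁵ / 0.664 = 1.714×10⁻⁵ einstein.
Absorbed by unknown: 0.646 × 1.714×10⁻⁵ = 1.107×10⁻⁵ mol.
Φ(unknown) = 3.50×10⁻⁶ / 1.107×10⁻⁵ = 0.316.

Φ = 0.316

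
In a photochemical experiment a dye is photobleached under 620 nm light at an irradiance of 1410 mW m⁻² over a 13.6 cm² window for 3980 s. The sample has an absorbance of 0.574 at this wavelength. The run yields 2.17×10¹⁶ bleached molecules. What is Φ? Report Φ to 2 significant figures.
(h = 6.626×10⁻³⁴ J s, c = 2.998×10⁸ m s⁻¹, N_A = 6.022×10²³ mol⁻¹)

Φ = 0.0012

Product: 2.17×10¹⁶ / 6.022×10²³ = 3.603×10⁻⁸ mol.
Photon energy at 620 nm: hc/λ = (6.626×10⁻³⁴)(2.998×10⁸)/(620×10⁻⁹) = 3.204×10⁻¹⁹ J.
Energy delivered: (1410 mW m⁻²)(13.6×10⁻⁴ m²)(3980 s) = 7.632 J.
Photons incident: 7.632 / 3.204×10⁻¹⁹ = 2.382×10¹⁹, i.e. 2.382×10¹⁹/6.022×10²³ = 3.955×10⁻⁵ mol.
Fraction absorbed: 1 − 10^(−0.574) = 0.7333.
Photons absorbed: 0.7333 × 3.955×10⁻⁵ = 2.900×10⁻⁵ mol.
Φ = 3.603×10⁻⁸ mol / 2.900×10⁻⁵ mol photons = 0.0012.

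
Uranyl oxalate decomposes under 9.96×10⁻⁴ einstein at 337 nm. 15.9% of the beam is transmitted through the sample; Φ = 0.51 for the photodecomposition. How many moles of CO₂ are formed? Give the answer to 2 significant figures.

Fraction absorbed: 1 − 15.9/100 = 0.8410.
Photons absorbed: 0.8410 × 9.96×10⁻⁴ = 8.376×10⁻⁴ mol.
Product: Φ × n_abs = 0.51 × 8.376×10⁻⁴ = 4.272×10⁻⁴ mol.

4.3×10⁻⁴ mol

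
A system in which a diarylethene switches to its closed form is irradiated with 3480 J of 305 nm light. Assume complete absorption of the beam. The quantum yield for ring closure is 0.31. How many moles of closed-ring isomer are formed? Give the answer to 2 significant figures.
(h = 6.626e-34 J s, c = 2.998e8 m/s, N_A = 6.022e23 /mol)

0.0028 mol

Photon energy at 305 nm: hc/λ = (6.626e-34)(2.998e8)/(305e-9) = 6.513e-19 J.
Photons incident: 3480 / 6.513e-19 = 5.343e21, i.e. 5.343e21/6.022e23 = 0.008872 mol.
Product: Φ × n_abs = 0.31 × 0.008872 = 0.002750 mol.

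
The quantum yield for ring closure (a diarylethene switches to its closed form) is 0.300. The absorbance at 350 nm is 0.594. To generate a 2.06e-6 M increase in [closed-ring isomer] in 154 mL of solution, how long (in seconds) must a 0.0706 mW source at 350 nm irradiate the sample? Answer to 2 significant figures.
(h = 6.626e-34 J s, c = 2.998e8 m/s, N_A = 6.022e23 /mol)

Product: (2.06e-6 M)(0.154 L) = 3.172e-7 mol.
Photons that must be absorbed: 3.172e-7 / 0.300 = 1.057e-6 mol.
Fraction absorbed: 1 − 10^(−0.594) = 0.7453.
Incident photons needed: 1.057e-6 / 0.7453 = 1.418e-6 mol.
Photon energy: hc/λ = 5.676e-19 J; per mole, 3.418e5 J mol⁻¹.
Energy required: 1.418e-6 × 3.418e5 = 0.4847 J.
Time: 0.4847 J / 7.06e-05 W = 6900 s.

t ≈ 6900 s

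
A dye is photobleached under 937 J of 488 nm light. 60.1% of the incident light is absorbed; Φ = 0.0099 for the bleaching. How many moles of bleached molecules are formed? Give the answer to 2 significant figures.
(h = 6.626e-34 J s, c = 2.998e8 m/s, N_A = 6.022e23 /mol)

Photon energy at 488 nm: hc/λ = (6.626e-34)(2.998e8)/(488e-9) = 4.071e-19 J.
Photons incident: 937 / 4.071e-19 = 2.302e21, i.e. 2.302e21/6.022e23 = 0.003823 mol.
Photons absorbed: 0.601 × 0.003823 = 0.002298 mol.
Product: Φ × n_abs = 0.0099 × 0.002298 = 2.275e-5 mol.

2.3e-5 mol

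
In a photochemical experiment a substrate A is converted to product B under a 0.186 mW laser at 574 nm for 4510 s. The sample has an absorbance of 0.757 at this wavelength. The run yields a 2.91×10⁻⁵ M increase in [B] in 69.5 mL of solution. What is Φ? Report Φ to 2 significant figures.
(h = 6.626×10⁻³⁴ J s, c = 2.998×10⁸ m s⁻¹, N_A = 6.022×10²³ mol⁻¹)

Φ = 0.61

Product: (2.91×10⁻⁵ M)(0.0695 L) = 2.022×10⁻⁶ mol.
Photon energy at 574 nm: hc/λ = (6.626×10⁻³⁴)(2.998×10⁸)/(574×10⁻⁹) = 3.461×10⁻¹⁹ J.
Energy delivered: (0.186 mW)(4510 s) = 0.8389 J.
Photons incident: 0.8389 / 3.461×10⁻¹⁹ = 2.424×10¹⁸, i.e. 2.424×10¹⁸/6.022×10²³ = 4.025×10⁻⁶ mol.
Fraction absorbed: 1 − 10^(−0.757) = 0.8250.
Photons absorbed: 0.8250 × 4.025×10⁻⁶ = 3.321×10⁻⁶ mol.
Φ = 2.022×10⁻⁶ mol / 3.321×10⁻⁶ mol photons = 0.61.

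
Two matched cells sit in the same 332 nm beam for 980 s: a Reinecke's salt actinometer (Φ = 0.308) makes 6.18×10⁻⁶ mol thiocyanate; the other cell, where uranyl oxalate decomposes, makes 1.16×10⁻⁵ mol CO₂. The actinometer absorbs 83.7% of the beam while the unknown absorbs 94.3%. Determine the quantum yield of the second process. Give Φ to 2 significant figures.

Photons absorbed by the actinometer: 6.18×10⁻⁶ / 0.308 = 2.006×10⁻⁵ mol.
Incident flux: 2.006×10⁻⁵ / 0.837 = 2.397×10⁻⁵ einstein.
Absorbed by unknown: 0.943 × 2.397×10⁻⁵ = 2.260×10⁻⁵ mol.
Φ(unknown) = 1.16×10⁻⁵ / 2.260×10⁻⁵ = 0.51.

Φ = 0.51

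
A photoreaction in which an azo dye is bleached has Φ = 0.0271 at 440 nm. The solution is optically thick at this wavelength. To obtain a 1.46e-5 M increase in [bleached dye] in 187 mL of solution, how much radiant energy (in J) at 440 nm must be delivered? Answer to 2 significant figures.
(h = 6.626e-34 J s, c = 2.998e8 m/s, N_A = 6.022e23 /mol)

Product: (1.46e-5 M)(0.187 L) = 2.730e-6 mol.
Photons that must be absorbed: 2.730e-6 / 0.0271 = 1.007e-4 mol.
Photon energy: hc/λ = 4.515e-19 J; per mole, 2.719e5 J mol⁻¹.
Energy required: 1.007e-4 × 2.719e5 = 27 J.

27 J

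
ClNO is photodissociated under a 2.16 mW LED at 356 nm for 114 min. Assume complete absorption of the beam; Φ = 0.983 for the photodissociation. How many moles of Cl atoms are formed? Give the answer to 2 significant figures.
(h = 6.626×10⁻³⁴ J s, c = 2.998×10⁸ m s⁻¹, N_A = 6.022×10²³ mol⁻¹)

Photon energy at 356 nm: hc/λ = (6.626×10⁻³⁴)(2.998×10⁸)/(356×10⁻⁹) = 5.580×10⁻¹⁹ J.
Energy delivered: (2.16 mW)(6840 s) = 14.77 J.
Photons incident: 14.77 / 5.580×10⁻¹⁹ = 2.647×10¹⁹, i.e. 2.647×10¹⁹/6.022×10²³ = 4.396×10⁻⁵ mol.
Product: Φ × n_abs = 0.983 × 4.396×10⁻⁵ = 4.321×10⁻⁵ mol.

4.3×10⁻⁵ mol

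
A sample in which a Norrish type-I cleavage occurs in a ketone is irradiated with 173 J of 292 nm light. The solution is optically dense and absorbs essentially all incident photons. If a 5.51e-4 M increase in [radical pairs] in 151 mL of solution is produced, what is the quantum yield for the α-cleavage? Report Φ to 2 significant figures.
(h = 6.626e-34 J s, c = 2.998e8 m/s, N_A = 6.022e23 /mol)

Product: (5.51e-4 M)(0.151 L) = 8.320e-5 mol.
Photon energy at 292 nm: hc/λ = (6.626e-34)(2.998e8)/(292e-9) = 6.803e-19 J.
Photons incident: 173 / 6.803e-19 = 2.543e20, i.e. 2.543e20/6.022e23 = 4.223e-4 mol.
Φ = 8.320e-5 mol / 4.223e-4 mol photons = 0.20.

Φ = 0.20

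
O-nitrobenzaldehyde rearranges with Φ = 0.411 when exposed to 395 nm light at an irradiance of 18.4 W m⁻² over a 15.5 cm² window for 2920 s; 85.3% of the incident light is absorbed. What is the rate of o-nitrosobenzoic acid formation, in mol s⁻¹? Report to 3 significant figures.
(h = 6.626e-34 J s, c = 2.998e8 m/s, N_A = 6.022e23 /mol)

3.30e-8 mol s⁻¹

Photon energy at 395 nm: hc/λ = (6.626e-34)(2.998e8)/(395e-9) = 5.029e-19 J.
Energy delivered: (18.4 W m⁻²)(15.5e-4 m²)(2920 s) = 83.28 J.
Photons incident: 83.28 / 5.029e-19 = 1.656e20, i.e. 1.656e20/6.022e23 = 2.750e-4 mol.
Photons absorbed: 0.853 × 2.750e-4 = 2.346e-4 mol.
Product formed: 0.411 × 2.346e-4 = 9.642e-5 mol.
Rate: 9.642e-5 / 2920 s = 3.30e-8 mol s⁻¹.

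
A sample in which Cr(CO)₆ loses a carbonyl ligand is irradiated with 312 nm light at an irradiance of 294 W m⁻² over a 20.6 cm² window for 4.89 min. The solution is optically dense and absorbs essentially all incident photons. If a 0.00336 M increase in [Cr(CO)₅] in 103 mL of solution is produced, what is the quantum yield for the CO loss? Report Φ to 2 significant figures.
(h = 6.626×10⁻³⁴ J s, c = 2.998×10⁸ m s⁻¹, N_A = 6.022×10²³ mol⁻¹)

Product: (0.00336 M)(0.103 L) = 3.461×10⁻⁴ mol.
Photon energy at 312 nm: hc/λ = (6.626×10⁻³⁴)(2.998×10⁸)/(312×10⁻⁹) = 6.367×10⁻¹⁹ J.
Energy delivered: (294 W m⁻²)(20.6×10⁻⁴ m²)(293.4 s) = 177.7 J.
Photons incident: 177.7 / 6.367×10⁻¹⁹ = 2.791×10²⁰, i.e. 2.791×10²⁰/6.022×10²³ = 4.635×10⁻⁴ mol.
Φ = 3.461×10⁻⁴ mol / 4.635×10⁻⁴ mol photons = 0.75.

Φ = 0.75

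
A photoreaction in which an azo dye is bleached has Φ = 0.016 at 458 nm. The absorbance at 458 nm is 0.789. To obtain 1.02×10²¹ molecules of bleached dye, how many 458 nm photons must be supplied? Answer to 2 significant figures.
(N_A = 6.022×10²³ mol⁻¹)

Product: 1.02×10²¹ / 6.022×10²³ = 0.001694 mol.
Photons that must be absorbed: 0.001694 / 0.016 = 0.1059 mol.
Fraction absorbed: 1 − 10^(−0.789) = 0.8374.
Incident photons needed: 0.1059 / 0.8374 = 0.1265 mol.
Photon count: 0.1265 × 6.022×10²³ = 7.6×10²².

7.6×10²² photons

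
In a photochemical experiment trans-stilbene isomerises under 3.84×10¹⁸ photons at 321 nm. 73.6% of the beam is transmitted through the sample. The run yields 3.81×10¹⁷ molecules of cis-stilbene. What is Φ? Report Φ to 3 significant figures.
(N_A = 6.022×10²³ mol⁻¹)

Φ = 0.376

Product: 3.81×10¹⁷ / 6.022×10²³ = 6.327×10⁻⁷ mol.
Moles of photons: 3.84×10¹⁸ / 6.022×10²³ = 6.377×10⁻⁶ mol.
Fraction absorbed: 1 − 73.6/100 = 0.2640.
Photons absorbed: 0.2640 × 6.377×10⁻⁶ = 1.684×10⁻⁶ mol.
Φ = 6.327×10⁻⁷ mol / 1.684×10⁻⁶ mol photons = 0.376.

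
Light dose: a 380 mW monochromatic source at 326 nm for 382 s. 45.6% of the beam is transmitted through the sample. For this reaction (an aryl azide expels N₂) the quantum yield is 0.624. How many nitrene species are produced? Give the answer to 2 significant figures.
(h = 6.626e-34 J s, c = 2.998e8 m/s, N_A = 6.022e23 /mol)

8.1e19 species

Photon energy at 326 nm: hc/λ = (6.626e-34)(2.998e8)/(326e-9) = 6.093e-19 J.
Energy delivered: (380 mW)(382 s) = 145.2 J.
Photons incident: 145.2 / 6.093e-19 = 2.383e20, i.e. 2.383e20/6.022e23 = 3.957e-4 mol.
Fraction absorbed: 1 − 45.6/100 = 0.5440.
Photons absorbed: 0.5440 × 3.957e-4 = 2.153e-4 mol.
Product: Φ × n_abs = 0.624 × 2.153e-4 = 1.343e-4 mol.
As a count: 1.343e-4 × 6.022e23 = 8.1e19.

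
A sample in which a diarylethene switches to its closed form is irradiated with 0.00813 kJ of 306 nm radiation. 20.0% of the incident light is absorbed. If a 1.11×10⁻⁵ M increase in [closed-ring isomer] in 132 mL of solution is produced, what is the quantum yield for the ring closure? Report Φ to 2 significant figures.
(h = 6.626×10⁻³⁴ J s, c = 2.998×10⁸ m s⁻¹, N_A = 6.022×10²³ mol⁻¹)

Φ = 0.35

Product: (1.11×10⁻⁵ M)(0.132 L) = 1.465×10⁻⁶ mol.
Photon energy at 306 nm: hc/λ = (6.626×10⁻³⁴)(2.998×10⁸)/(306×10⁻⁹) = 6.492×10⁻¹⁹ J.
Incident energy: 0.00813 kJ = 8.13 J.
Photons incident: 8.13 / 6.492×10⁻¹⁹ = 1.252×10¹⁹, i.e. 1.252×10¹⁹/6.022×10²³ = 2.079×10⁻⁵ mol.
Photons absorbed: 0.200 × 2.079×10⁻⁵ = 4.158×10⁻⁶ mol.
Φ = 1.465×10⁻⁶ mol / 4.158×10⁻⁶ mol photons = 0.35.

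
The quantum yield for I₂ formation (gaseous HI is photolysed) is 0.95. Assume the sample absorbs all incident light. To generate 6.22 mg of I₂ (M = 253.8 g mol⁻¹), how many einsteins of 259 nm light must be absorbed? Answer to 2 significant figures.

2.6e-5 einstein

Product: 6.22 mg / 253.8 g mol⁻¹ = 2.451e-5 mol.
Photons that must be absorbed: 2.451e-5 / 0.95 = 2.580e-5 mol.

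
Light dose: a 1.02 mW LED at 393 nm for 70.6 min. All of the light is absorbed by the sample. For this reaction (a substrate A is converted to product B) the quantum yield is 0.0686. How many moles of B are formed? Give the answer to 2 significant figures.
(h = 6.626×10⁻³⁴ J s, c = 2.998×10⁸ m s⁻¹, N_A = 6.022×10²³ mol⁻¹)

9.7×10⁻⁷ mol

Photon energy at 393 nm: hc/λ = (6.626×10⁻³⁴)(2.998×10⁸)/(393×10⁻⁹) = 5.055×10⁻¹⁹ J.
Energy delivered: (1.02 mW)(4236 s) = 4.321 J.
Photons incident: 4.321 / 5.055×10⁻¹⁹ = 8.548×10¹⁸, i.e. 8.548×10¹⁸/6.022×10²³ = 1.419×10⁻⁵ mol.
Product: Φ × n_abs = 0.0686 × 1.419×10⁻⁵ = 9.734×10⁻⁷ mol.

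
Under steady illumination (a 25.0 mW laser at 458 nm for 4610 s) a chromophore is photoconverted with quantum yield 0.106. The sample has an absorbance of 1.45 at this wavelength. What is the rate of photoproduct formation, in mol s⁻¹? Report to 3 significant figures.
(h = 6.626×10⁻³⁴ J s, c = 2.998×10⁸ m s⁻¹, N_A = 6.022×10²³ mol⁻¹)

Photon energy at 458 nm: hc/λ = (6.626×10⁻³⁴)(2.998×10⁸)/(458×10⁻⁹) = 4.337×10⁻¹⁹ J.
Energy delivered: (25.0 mW)(4610 s) = 115.3 J.
Photons incident: 115.3 / 4.337×10⁻¹⁹ = 2.659×10²⁰, i.e. 2.659×10²⁰/6.022×10²³ = 4.415×10⁻⁴ mol.
Fraction absorbed: 1 − 10^(−1.45) = 0.9645.
Photons absorbed: 0.9645 × 4.415×10⁻⁴ = 4.258×10⁻⁴ mol.
Product formed: 0.106 × 4.258×10⁻⁴ = 4.513×10⁻⁵ mol.
Rate: 4.513×10⁻⁵ / 4610 s = 9.79×10⁻⁹ mol s⁻¹.

9.79×10⁻⁹ mol s⁻¹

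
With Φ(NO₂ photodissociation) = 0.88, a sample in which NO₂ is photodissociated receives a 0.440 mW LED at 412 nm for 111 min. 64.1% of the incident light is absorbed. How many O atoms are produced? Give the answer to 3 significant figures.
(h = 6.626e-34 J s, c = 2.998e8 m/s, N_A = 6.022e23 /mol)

Photon energy at 412 nm: hc/λ = (6.626e-34)(2.998e8)/(412e-9) = 4.822e-19 J.
Energy delivered: (0.440 mW)(6660 s) = 2.930 J.
Photons incident: 2.930 / 4.822e-19 = 6.076e18, i.e. 6.076e18/6.022e23 = 1.009e-5 mol.
Photons absorbed: 0.641 × 1.009e-5 = 6.468e-6 mol.
Product: Φ × n_abs = 0.88 × 6.468e-6 = 5.692e-6 mol.
As a count: 5.692e-6 × 6.022e23 = 3.43e18.

3.43e18 atoms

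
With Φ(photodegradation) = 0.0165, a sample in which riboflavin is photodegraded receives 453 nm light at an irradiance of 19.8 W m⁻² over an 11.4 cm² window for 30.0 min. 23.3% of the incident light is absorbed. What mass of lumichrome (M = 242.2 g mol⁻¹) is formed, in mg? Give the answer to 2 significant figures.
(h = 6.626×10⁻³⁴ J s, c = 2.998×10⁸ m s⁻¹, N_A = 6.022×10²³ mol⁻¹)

Photon energy at 453 nm: hc/λ = (6.626×10⁻³⁴)(2.998×10⁸)/(453×10⁻⁹) = 4.385×10⁻¹⁹ J.
Energy delivered: (19.8 W m⁻²)(11.4×10⁻⁴ m²)(1800 s) = 40.63 J.
Photons incident: 40.63 / 4.385×10⁻¹⁹ = 9.266×10¹⁹, i.e. 9.266×10¹⁹/6.022×10²³ = 1.539×10⁻⁴ mol.
Photons absorbed: 0.233 × 1.539×10⁻⁴ = 3.586×10⁻⁵ mol.
Product: Φ × n_abs = 0.0165 × 3.586×10⁻⁵ = 5.917×10⁻⁷ mol.
Mass: 5.917×10⁻⁷ × 242.2 = 1.433×10⁻⁴ g = 0.14 mg.

0.14 mg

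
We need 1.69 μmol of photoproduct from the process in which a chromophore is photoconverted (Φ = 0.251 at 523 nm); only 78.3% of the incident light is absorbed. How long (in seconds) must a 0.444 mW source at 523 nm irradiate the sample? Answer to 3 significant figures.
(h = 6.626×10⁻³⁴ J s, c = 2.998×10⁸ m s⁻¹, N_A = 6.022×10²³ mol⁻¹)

Product: 1.69 μmol = 1.69×10⁻⁶ mol.
Photons that must be absorbed: 1.69×10⁻⁶ / 0.251 = 6.733×10⁻⁶ mol.
Incident photons needed: 6.733×10⁻⁶ / 0.783 = 8.599×10⁻⁶ mol.
Photon energy: hc/λ = 3.798×10⁻¹⁹ J; per mole, 2.287×10⁵ J mol⁻¹.
Energy required: 8.599×10⁻⁶ × 2.287×10⁵ = 1.967 J.
Time: 1.967 J / 0.000444 W = 4430 s.

t ≈ 4430 s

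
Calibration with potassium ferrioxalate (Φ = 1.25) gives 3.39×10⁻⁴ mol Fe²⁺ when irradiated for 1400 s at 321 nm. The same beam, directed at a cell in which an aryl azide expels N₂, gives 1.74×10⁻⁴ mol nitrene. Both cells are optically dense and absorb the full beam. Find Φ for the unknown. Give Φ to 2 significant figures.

Φ = 0.64

Photons absorbed by the actinometer: 3.39×10⁻⁴ / 1.25 = 2.712×10⁻⁴ mol.
Φ(unknown) = 1.74×10⁻⁴ / 2.712×10⁻⁴ = 0.64.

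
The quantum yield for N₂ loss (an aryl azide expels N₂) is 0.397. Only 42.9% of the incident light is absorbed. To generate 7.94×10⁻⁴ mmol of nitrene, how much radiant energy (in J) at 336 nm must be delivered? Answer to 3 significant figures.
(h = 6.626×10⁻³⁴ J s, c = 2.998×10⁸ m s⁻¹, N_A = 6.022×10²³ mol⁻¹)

Product: 7.94×10⁻⁴ mmol = 7.94×10⁻⁷ mol.
Photons that must be absorbed: 7.94×10⁻⁷ / 0.397 = 2.000×10⁻⁶ mol.
Incident photons needed: 2.000×10⁻⁶ / 0.429 = 4.662×10⁻⁶ mol.
Photon energy: hc/λ = 5.912×10⁻¹⁹ J; per mole, 3.560×10⁵ J mol⁻¹.
Energy required: 4.662×10⁻⁶ × 3.560×10⁵ = 1.66 J.

1.66 J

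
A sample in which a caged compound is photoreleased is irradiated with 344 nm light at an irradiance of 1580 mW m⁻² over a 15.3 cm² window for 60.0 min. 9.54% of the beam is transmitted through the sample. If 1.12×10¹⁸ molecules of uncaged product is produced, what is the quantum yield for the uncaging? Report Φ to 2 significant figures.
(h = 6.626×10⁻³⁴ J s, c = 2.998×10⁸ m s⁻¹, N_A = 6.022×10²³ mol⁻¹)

Φ = 0.082

Product: 1.12×10¹⁸ / 6.022×10²³ = 1.860×10⁻⁶ mol.
Photon energy at 344 nm: hc/λ = (6.626×10⁻³⁴)(2.998×10⁸)/(344×10⁻⁹) = 5.775×10⁻¹⁹ J.
Energy delivered: (1580 mW m⁻²)(15.3×10⁻⁴ m²)(3600 s) = 8.703 J.
Photons incident: 8.703 / 5.775×10⁻¹⁹ = 1.507×10¹⁹, i.e. 1.507×10¹⁹/6.022×10²³ = 2.502×10⁻⁵ mol.
Fraction absorbed: 1 − 9.54/100 = 0.9046.
Photons absorbed: 0.9046 × 2.502×10⁻⁵ = 2.263×10⁻⁵ mol.
Φ = 1.860×10⁻⁶ mol / 2.263×10⁻⁵ mol photons = 0.082.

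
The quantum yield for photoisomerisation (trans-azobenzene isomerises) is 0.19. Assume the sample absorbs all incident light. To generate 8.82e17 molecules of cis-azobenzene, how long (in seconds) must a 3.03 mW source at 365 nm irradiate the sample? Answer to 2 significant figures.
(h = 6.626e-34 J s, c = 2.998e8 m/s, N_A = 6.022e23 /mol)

Product: 8.82e17 / 6.022e23 = 1.465e-6 mol.
Photons that must be absorbed: 1.465e-6 / 0.19 = 7.711e-6 mol.
Photon energy: hc/λ = 5.442e-19 J; per mole, 3.277e5 J mol⁻¹.
Energy required: 7.711e-6 × 3.277e5 = 2.527 J.
Time: 2.527 J / 0.00303 W = 830 s.

t ≈ 830 s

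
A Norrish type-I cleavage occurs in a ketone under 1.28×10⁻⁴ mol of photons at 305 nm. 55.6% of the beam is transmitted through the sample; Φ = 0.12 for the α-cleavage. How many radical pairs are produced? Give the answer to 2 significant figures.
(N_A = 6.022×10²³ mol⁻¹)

Fraction absorbed: 1 − 55.6/100 = 0.4440.
Photons absorbed: 0.4440 × 1.28×10⁻⁴ = 5.683×10⁻⁵ mol.
Product: Φ × n_abs = 0.12 × 5.683×10⁻⁵ = 6.820×10⁻⁶ mol.
As a count: 6.820×10⁻⁶ × 6.022×10²³ = 4.1×10¹⁸.

4.1×10¹⁸ radical pairs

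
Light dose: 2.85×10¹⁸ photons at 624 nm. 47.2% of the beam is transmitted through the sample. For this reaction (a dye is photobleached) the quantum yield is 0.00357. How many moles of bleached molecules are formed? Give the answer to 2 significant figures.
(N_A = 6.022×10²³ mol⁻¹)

8.9×10⁻⁹ mol

Moles of photons: 2.85×10¹⁸ / 6.022×10²³ = 4.733×10⁻⁶ mol.
Fraction absorbed: 1 − 47.2/100 = 0.5280.
Photons absorbed: 0.5280 × 4.733×10⁻⁶ = 2.499×10⁻⁶ mol.
Product: Φ × n_abs = 0.00357 × 2.499×10⁻⁶ = 8.921×10⁻⁹ mol.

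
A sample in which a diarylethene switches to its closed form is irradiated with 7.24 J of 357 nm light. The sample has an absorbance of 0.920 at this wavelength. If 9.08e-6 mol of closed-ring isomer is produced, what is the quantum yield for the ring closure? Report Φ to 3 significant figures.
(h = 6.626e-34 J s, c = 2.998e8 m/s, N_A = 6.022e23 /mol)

Photon energy at 357 nm: hc/λ = (6.626e-34)(2.998e8)/(357e-9) = 5.564e-19 J.
Photons incident: 7.24 / 5.564e-19 = 1.301e19, i.e. 1.301e19/6.022e23 = 2.160e-5 mol.
Fraction absorbed: 1 − 10^(−0.920) = 0.8798.
Photons absorbed: 0.8798 × 2.160e-5 = 1.900e-5 mol.
Φ = 9.08e-6 mol / 1.900e-5 mol photons = 0.478.

Φ = 0.478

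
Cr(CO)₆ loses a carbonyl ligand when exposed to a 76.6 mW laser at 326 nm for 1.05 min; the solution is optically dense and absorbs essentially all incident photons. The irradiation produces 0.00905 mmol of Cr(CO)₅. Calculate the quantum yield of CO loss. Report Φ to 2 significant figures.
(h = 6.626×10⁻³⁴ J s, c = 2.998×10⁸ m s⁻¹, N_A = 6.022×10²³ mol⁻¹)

Product: 0.00905 mmol = 9.05×10⁻⁶ mol.
Photon energy at 326 nm: hc/λ = (6.626×10⁻³⁴)(2.998×10⁸)/(326×10⁻⁹) = 6.093×10⁻¹⁹ J.
Energy delivered: (76.6 mW)(63 s) = 4.826 J.
Photons incident: 4.826 / 6.093×10⁻¹⁹ = 7.921×10¹⁸, i.e. 7.921×10¹⁸/6.022×10²³ = 1.315×10⁻⁵ mol.
Φ = 9.05×10⁻⁶ mol / 1.315×10⁻⁵ mol photons = 0.69.

Φ = 0.69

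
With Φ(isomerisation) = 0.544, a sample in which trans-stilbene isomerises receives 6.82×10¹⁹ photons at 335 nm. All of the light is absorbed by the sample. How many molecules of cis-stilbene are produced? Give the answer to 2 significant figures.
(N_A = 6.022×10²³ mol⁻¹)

Moles of photons: 6.82×10¹⁹ / 6.022×10²³ = 1.133×10⁻⁴ mol.
Product: Φ × n_abs = 0.544 × 1.133×10⁻⁴ = 6.164×10⁻⁵ mol.
As a count: 6.164×10⁻⁵ × 6.022×10²³ = 3.7×10¹⁹.

3.7×10¹⁹ molecules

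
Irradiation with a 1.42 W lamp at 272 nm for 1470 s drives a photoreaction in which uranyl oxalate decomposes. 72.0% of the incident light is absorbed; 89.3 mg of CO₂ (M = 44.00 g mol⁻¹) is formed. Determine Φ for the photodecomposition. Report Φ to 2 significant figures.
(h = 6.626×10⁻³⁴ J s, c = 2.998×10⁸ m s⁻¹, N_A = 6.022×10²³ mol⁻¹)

Product: 89.3 mg / 44.00 g mol⁻¹ = 0.002030 mol.
Photon energy at 272 nm: hc/λ = (6.626×10⁻³⁴)(2.998×10⁸)/(272×10⁻⁹) = 7.303×10⁻¹⁹ J.
Energy delivered: (1.42 W)(1470 s) = 2087 J.
Photons incident: 2087 / 7.303×10⁻¹⁹ = 2.858×10²¹, i.e. 2.858×10²¹/6.022×10²³ = 0.004746 mol.
Photons absorbed: 0.720 × 0.004746 = 0.003417 mol.
Φ = 0.002030 mol / 0.003417 mol photons = 0.59.

Φ = 0.59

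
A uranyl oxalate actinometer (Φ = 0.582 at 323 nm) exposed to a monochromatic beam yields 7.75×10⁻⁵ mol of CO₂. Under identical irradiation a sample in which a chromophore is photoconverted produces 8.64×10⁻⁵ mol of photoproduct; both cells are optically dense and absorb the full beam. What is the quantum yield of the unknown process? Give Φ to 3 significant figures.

Photons absorbed by the actinometer: 7.75×10⁻⁵ / 0.582 = 1.332×10⁻⁴ mol.
Φ(unknown) = 8.64×10⁻⁵ / 1.332×10⁻⁴ = 0.649.

Φ = 0.649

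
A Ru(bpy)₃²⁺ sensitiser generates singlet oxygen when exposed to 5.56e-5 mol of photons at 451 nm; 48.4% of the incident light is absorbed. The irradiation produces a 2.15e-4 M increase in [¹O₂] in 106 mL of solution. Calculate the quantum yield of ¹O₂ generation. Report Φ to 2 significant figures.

Φ = 0.85

Product: (2.15e-4 M)(0.106 L) = 2.279e-5 mol.
Photons absorbed: 0.484 × 5.56e-5 = 2.691e-5 mol.
Φ = 2.279e-5 mol / 2.691e-5 mol photons = 0.85.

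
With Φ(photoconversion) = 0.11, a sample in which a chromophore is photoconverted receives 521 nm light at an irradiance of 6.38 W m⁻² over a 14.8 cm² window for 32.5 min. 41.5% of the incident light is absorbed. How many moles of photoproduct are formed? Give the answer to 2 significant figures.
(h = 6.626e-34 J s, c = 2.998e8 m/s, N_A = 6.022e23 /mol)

3.7e-6 mol

Photon energy at 521 nm: hc/λ = (6.626e-34)(2.998e8)/(521e-9) = 3.813e-19 J.
Energy delivered: (6.38 W m⁻²)(14.8e-4 m²)(1950 s) = 18.41 J.
Photons incident: 18.41 / 3.813e-19 = 4.828e19, i.e. 4.828e19/6.022e23 = 8.017e-5 mol.
Photons absorbed: 0.415 × 8.017e-5 = 3.327e-5 mol.
Product: Φ × n_abs = 0.11 × 3.327e-5 = 3.660e-6 mol.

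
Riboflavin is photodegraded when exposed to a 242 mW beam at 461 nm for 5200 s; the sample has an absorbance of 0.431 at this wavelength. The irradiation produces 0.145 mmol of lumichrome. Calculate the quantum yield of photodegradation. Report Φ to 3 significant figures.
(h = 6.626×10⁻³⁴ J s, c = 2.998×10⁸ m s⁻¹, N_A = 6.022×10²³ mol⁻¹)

Φ = 0.0475

Product: 0.145 mmol = 1.45×10⁻⁴ mol.
Photon energy at 461 nm: hc/λ = (6.626×10⁻³⁴)(2.998×10⁸)/(461×10⁻⁹) = 4.309×10⁻¹⁹ J.
Energy delivered: (242 mW)(5200 s) = 1258 J.
Photons incident: 1258 / 4.309×10⁻¹⁹ = 2.919×10²¹, i.e. 2.919×10²¹/6.022×10²³ = 0.004847 mol.
Fraction absorbed: 1 − 10^(−0.431) = 0.6293.
Photons absorbed: 0.6293 × 0.004847 = 0.003050 mol.
Φ = 1.45×10⁻⁴ mol / 0.003050 mol photons = 0.0475.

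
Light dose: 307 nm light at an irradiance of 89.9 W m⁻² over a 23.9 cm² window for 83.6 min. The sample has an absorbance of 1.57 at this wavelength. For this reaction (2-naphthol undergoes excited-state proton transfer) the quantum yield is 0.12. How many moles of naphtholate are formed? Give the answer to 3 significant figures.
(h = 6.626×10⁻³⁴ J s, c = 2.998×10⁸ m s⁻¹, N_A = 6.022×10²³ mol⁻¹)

Photon energy at 307 nm: hc/λ = (6.626×10⁻³⁴)(2.998×10⁸)/(307×10⁻⁹) = 6.471×10⁻¹⁹ J.
Energy delivered: (89.9 W m⁻²)(23.9×10⁻⁴ m²)(5016 s) = 1078 J.
Photons incident: 1078 / 6.471×10⁻¹⁹ = 1.666×10²¹, i.e. 1.666×10²¹/6.022×10²³ = 0.002767 mol.
Fraction absorbed: 1 − 10^(−1.57) = 0.9731.
Photons absorbed: 0.9731 × 0.002767 = 0.002693 mol.
Product: Φ × n_abs = 0.12 × 0.002693 = 3.232×10⁻⁴ mol.

3.23×10⁻⁴ mol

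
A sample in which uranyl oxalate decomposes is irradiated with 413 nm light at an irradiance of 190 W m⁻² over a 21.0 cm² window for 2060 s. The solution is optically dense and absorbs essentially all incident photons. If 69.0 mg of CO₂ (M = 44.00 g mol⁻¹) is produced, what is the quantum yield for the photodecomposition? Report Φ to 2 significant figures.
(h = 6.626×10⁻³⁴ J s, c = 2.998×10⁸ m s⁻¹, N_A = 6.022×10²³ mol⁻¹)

Φ = 0.55

Product: 69.0 mg / 44.00 g mol⁻¹ = 0.001568 mol.
Photon energy at 413 nm: hc/λ = (6.626×10⁻³⁴)(2.998×10⁸)/(413×10⁻⁹) = 4.810×10⁻¹⁹ J.
Energy delivered: (190 W m⁻²)(21.0×10⁻⁴ m²)(2060 s) = 821.9 J.
Photons incident: 821.9 / 4.810×10⁻¹⁹ = 1.709×10²¹, i.e. 1.709×10²¹/6.022×10²³ = 0.002838 mol.
Φ = 0.001568 mol / 0.002838 mol photons = 0.55.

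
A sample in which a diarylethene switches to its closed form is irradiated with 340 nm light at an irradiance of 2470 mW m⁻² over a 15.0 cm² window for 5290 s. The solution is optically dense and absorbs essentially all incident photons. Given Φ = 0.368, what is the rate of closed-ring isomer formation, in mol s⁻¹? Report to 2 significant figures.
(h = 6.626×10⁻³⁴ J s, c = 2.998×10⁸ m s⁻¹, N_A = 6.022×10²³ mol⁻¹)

3.9×10⁻⁹ mol s⁻¹

Photon energy at 340 nm: hc/λ = (6.626×10⁻³⁴)(2.998×10⁸)/(340×10⁻⁹) = 5.843×10⁻¹⁹ J.
Energy delivered: (2470 mW m⁻²)(15.0×10⁻⁴ m²)(5290 s) = 19.60 J.
Photons incident: 19.60 / 5.843×10⁻¹⁹ = 3.354×10¹⁹, i.e. 3.354×10¹⁹/6.022×10²³ = 5.570×10⁻⁵ mol.
Product formed: 0.368 × 5.570×10⁻⁵ = 2.050×10⁻⁵ mol.
Rate: 2.050×10⁻⁵ / 5290 s = 3.9×10⁻⁹ mol s⁻¹.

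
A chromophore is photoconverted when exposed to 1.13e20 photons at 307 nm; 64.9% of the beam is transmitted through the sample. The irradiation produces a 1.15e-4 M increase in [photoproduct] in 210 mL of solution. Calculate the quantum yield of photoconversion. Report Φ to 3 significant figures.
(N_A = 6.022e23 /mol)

Φ = 0.367

Product: (1.15e-4 M)(0.21 L) = 2.415e-5 mol.
Moles of photons: 1.13e20 / 6.022e23 = 1.876e-4 mol.
Fraction absorbed: 1 − 64.9/100 = 0.3510.
Photons absorbed: 0.3510 × 1.876e-4 = 6.585e-5 mol.
Φ = 2.415e-5 mol / 6.585e-5 mol photons = 0.367.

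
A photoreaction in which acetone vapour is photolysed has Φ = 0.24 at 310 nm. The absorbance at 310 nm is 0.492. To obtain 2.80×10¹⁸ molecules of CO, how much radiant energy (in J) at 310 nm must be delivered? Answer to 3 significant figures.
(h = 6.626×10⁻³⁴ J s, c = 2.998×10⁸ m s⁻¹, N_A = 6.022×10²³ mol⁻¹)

Product: 2.80×10¹⁸ / 6.022×10²³ = 4.650×10⁻⁶ mol.
Photons that must be absorbed: 4.650×10⁻⁶ / 0.24 = 1.938×10⁻⁵ mol.
Fraction absorbed: 1 − 10^(−0.492) = 0.6779.
Incident photons needed: 1.938×10⁻⁵ / 0.6779 = 2.859×10⁻⁵ mol.
Photon energy: hc/λ = 6.408×10⁻¹⁹ J; per mole, 3.859×10⁵ J mol⁻¹.
Energy required: 2.859×10⁻⁵ × 3.859×10⁵ = 11.0 J.

11.0 J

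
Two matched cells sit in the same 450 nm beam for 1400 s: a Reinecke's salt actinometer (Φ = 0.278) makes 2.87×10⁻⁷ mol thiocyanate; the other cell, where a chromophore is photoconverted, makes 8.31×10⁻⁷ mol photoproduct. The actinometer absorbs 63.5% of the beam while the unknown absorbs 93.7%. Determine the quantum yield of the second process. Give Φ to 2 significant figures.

Φ = 0.55

Photons absorbed by the actinometer: 2.87×10⁻⁷ / 0.278 = 1.032×10⁻⁶ mol.
Incident flux: 1.032×10⁻⁶ / 0.635 = 1.625×10⁻⁶ einstein.
Absorbed by unknown: 0.937 × 1.625×10⁻⁶ = 1.523×10⁻⁶ mol.
Φ(unknown) = 8.31×10⁻⁷ / 1.523×10⁻⁶ = 0.55.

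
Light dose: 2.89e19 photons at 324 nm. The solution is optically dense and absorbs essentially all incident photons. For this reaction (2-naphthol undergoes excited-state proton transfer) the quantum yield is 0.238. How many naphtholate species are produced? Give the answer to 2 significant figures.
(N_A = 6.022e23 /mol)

Moles of photons: 2.89e19 / 6.022e23 = 4.799e-5 mol.
Product: Φ × n_abs = 0.238 × 4.799e-5 = 1.142e-5 mol.
As a count: 1.142e-5 × 6.022e23 = 6.9e18.

6.9e18 species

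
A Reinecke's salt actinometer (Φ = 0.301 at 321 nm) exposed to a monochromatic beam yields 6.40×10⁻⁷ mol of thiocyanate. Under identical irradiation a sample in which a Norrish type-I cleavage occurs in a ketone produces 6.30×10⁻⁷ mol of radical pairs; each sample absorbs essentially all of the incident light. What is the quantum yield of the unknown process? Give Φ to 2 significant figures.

Photons absorbed by the actinometer: 6.40×10⁻⁷ / 0.301 = 2.126×10⁻⁶ mol.
Φ(unknown) = 6.30×10⁻⁷ / 2.126×10⁻⁶ = 0.30.

Φ = 0.30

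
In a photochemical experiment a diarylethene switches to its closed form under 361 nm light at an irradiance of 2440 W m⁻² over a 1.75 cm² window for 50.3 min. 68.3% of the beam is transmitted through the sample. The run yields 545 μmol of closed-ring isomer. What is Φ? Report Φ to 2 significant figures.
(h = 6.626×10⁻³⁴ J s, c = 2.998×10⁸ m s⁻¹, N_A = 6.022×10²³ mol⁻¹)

Φ = 0.44

Product: 545 μmol = 5.45×10⁻⁴ mol.
Photon energy at 361 nm: hc/λ = (6.626×10⁻³⁴)(2.998×10⁸)/(361×10⁻⁹) = 5.503×10⁻¹⁹ J.
Energy delivered: (2440 W m⁻²)(1.75×10⁻⁴ m²)(3018 s) = 1289 J.
Photons incident: 1289 / 5.503×10⁻¹⁹ = 2.342×10²¹, i.e. 2.342×10²¹/6.022×10²³ = 0.003889 mol.
Fraction absorbed: 1 − 68.3/100 = 0.3170.
Photons absorbed: 0.3170 × 0.003889 = 0.001233 mol.
Φ = 5.45×10⁻⁴ mol / 0.001233 mol photons = 0.44.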